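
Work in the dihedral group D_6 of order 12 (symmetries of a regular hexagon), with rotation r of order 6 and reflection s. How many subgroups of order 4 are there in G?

|G| = 12 and 4 | 12, so subgroups of order 4 are possible by Lagrange.
The subgroups of order 4 are: {e, r^3, r^2s, r^5s}; {e, r^3, s, r^3s}; {e, r^3, rs, r^4s}.
So G has 3 subgroups of order 4.

3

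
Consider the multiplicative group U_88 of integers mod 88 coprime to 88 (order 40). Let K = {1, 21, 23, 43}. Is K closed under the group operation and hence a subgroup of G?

Yes

|K| = 4 divides |G| = 40, consistent with Lagrange.
K contains the identity, every element's inverse is in K, and K is closed under ·: it is a subgroup.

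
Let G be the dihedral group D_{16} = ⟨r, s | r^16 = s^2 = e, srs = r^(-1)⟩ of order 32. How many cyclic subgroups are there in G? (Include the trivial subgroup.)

21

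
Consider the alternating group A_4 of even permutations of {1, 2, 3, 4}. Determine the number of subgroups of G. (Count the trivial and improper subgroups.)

10

|G| = 12, so by Lagrange every subgroup order divides 12. Divisors: 1, 2, 3, 4, 6, 12.
Subgroups by order — order 1: 1; order 2: 3; order 3: 4; order 4: 1; order 6: 0; order 12: 1.
Total: 1 + 3 + 4 + 1 + 0 + 1 = 10.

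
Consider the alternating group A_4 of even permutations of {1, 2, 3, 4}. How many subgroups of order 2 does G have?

|G| = 12 and 2 | 12, so subgroups of order 2 are possible by Lagrange.
The subgroups of order 2 are: {e, (1 2)(3 4)}; {e, (1 3)(2 4)}; {e, (1 4)(2 3)}.
So G has 3 subgroups of order 2.

3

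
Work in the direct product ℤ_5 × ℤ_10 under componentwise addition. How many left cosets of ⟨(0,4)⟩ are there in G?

|⟨(0,4)⟩| = 5 and |G| = 50.
By Lagrange, [G : H] = |G|/|H| = 50/5 = 10.

10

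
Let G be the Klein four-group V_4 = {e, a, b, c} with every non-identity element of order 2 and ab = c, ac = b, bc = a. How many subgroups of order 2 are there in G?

3

|G| = 4 and 2 | 4, so subgroups of order 2 are possible by Lagrange.
The subgroups of order 2 are: {e, a}; {e, b}; {e, c}.
So G has 3 subgroups of order 2.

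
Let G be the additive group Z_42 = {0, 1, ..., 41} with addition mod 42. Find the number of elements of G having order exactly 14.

In a cyclic group of order 42, the number of elements of order d (for d | 42) is φ(d).
φ(14) = 6.

6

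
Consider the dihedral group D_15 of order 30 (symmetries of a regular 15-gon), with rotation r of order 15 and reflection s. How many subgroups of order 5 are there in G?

|G| = 30 and 5 | 30, so subgroups of order 5 are possible by Lagrange.
The subgroups of order 5 are: {e, r^3, r^6, r^9, r^12}.
So G has 1 subgroup of order 5.

1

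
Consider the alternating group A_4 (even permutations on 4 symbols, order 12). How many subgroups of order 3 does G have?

4

|G| = 12 and 3 | 12, so subgroups of order 3 are possible by Lagrange.
The subgroups of order 3 are: {e, (1 2 3), (1 3 2)}; {e, (1 2 4), (1 4 2)}; {e, (1 3 4), (1 4 3)}; {e, (2 3 4), (2 4 3)}.
So G has 4 subgroups of order 3.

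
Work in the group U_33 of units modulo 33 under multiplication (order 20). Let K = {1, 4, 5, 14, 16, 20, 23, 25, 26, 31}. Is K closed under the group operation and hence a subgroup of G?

Yes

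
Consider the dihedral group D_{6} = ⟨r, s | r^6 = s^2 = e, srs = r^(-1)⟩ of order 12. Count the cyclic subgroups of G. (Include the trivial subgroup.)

Group the elements of G by the cyclic subgroup they generate; each cyclic subgroup of order d accounts for φ(d) elements.
Cyclic subgroups by order — order 1: 1; order 2: 7; order 3: 1; order 6: 1.
Total: 10.

10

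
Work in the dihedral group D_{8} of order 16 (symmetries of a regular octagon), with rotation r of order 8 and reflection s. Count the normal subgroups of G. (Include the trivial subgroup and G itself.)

7

G has 19 subgroups. Checking conjugation-invariance by order — order 1: 1/1 normal; order 2: 1/9 normal; order 4: 1/5 normal; order 8: 3/3 normal; order 16: 1/1 normal.
Total normal subgroups: 7.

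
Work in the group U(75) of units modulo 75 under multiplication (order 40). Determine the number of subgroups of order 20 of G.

|G| = 40 and 20 | 40, so subgroups of order 20 are possible by Lagrange.
The subgroups of order 20 are: {1, 4, 11, 14, 16, 19, 26, 29, 31, 34, 41, 44, 46, 49, 56, 59, 61, 64, 71, 74}; {1, 4, 7, 13, 16, 19, 22, 28, 31, 34, 37, 43, 46, 49, 52, 58, 61, 64, 67, 73}; {1, 2, 4, 8, 16, 17, 19, 23, 31, 32, 34, 38, 46, 47, 49, 53, 61, 62, 64, 68}.
So G has 3 subgroups of order 20.

3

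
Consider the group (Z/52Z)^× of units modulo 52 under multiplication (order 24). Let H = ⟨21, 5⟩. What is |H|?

|⟨21⟩| = 4 and |⟨5⟩| = 4, so |H| is a multiple of lcm(4, 4) = 4 and divides |G| = 24.
Closing under the operation: H = {1, 5, 21, 25}, so |H| = 4.

4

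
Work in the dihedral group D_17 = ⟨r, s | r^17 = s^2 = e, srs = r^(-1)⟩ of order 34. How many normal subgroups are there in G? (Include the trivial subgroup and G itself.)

3

G has 20 subgroups. Checking conjugation-invariance by order — order 1: 1/1 normal; order 2: 0/17 normal; order 17: 1/1 normal; order 34: 1/1 normal.
Total normal subgroups: 3.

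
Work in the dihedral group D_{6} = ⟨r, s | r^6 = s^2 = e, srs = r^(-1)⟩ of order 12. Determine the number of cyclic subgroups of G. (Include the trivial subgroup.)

Each element a generates a cyclic subgroup ⟨a⟩; distinct elements may generate the same one (a cyclic group of order d has φ(d) generators).
Cyclic subgroups by order — order 1: 1; order 2: 7; order 3: 1; order 6: 1.
Total: 10.

10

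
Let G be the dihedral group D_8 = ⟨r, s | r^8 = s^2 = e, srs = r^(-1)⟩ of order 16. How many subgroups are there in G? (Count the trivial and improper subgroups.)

19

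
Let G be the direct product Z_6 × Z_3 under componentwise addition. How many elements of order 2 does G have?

An element (a,b) has order lcm(ord(a), ord(b)); count pairs with lcm equal to 2.
Enumerating gives 1 such elements.

1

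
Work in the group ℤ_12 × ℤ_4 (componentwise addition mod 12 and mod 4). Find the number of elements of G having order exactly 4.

12

An element (a,b) has order lcm(ord(a), ord(b)); count pairs with lcm equal to 4.
Enumerating gives 12 such elements.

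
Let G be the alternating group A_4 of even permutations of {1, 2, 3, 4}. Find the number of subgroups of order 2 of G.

|G| = 12 and 2 | 12, so subgroups of order 2 are possible by Lagrange.
The subgroups of order 2 are: {e, (1 2)(3 4)}; {e, (1 3)(2 4)}; {e, (1 4)(2 3)}.
So G has 3 subgroups of order 2.

3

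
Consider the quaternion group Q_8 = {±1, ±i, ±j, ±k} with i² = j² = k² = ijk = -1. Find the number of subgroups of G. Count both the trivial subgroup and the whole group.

6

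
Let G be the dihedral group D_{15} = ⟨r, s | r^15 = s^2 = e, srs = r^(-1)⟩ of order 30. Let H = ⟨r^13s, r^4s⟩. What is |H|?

|⟨r^13s⟩| = 2 and |⟨r^4s⟩| = 2, so |H| is a multiple of lcm(2, 2) = 2 and divides |G| = 30.
Closing under the operation: H = {e, r^3, r^6, r^9, r^12, rs, r^4s, r^7s, r^10s, r^13s}, so |H| = 10.

10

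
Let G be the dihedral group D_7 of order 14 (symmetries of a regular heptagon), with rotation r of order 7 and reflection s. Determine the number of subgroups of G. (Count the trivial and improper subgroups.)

|G| = 14, so by Lagrange every subgroup order divides 14. Divisors: 1, 2, 7, 14.
Subgroups by order — order 1: 1; order 2: 7; order 7: 1; order 14: 1.
Total: 1 + 7 + 1 + 1 = 10.

10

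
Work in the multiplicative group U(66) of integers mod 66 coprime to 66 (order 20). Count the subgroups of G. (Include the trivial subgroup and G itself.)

10

|G| = 20, so by Lagrange every subgroup order divides 20. Divisors: 1, 2, 4, 5, 10, 20.
Subgroups by order — order 1: 1; order 2: 3; order 4: 1; order 5: 1; order 10: 3; order 20: 1.
Total: 1 + 3 + 1 + 1 + 3 + 1 = 10.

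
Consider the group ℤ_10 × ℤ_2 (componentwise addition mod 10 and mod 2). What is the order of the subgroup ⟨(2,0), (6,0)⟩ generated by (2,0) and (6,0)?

|⟨(2,0)⟩| = 5 and |⟨(6,0)⟩| = 5, so |H| is a multiple of lcm(5, 5) = 5 and divides |G| = 20.
Closing under the operation: H = {(0,0), (2,0), (4,0), (6,0), (8,0)}, so |H| = 5.

5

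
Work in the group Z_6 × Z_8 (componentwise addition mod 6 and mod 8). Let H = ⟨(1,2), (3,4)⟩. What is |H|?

|⟨(1,2)⟩| = 12 and |⟨(3,4)⟩| = 2, so |H| is a multiple of lcm(12, 2) = 12 and divides |G| = 48.
Closing under the operation: H = {(0,0), (0,2), (0,4), (0,6), (1,0), (1,2), (1,4), (1,6), (2,0), (2,2), (2,4), (2,6), (3,0), (3,2), (3,4), (3,6), (4,0), (4,2), (4,4), (4,6), (5,0), (5,2), (5,4), (5,6)}, so |H| = 24.

24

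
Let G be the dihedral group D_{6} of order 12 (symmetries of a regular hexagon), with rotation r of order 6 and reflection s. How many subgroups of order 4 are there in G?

3

|G| = 12 and 4 | 12, so subgroups of order 4 are possible by Lagrange.
The subgroups of order 4 are: {e, r^3, r^2s, r^5s}; {e, r^3, s, r^3s}; {e, r^3, rs, r^4s}.
So G has 3 subgroups of order 4.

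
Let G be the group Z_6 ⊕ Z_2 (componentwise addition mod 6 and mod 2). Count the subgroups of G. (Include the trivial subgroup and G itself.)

10

|G| = 12, so by Lagrange every subgroup order divides 12. Divisors: 1, 2, 3, 4, 6, 12.
Subgroups by order — order 1: 1; order 2: 3; order 3: 1; order 4: 1; order 6: 3; order 12: 1.
Total: 1 + 3 + 1 + 1 + 3 + 1 = 10.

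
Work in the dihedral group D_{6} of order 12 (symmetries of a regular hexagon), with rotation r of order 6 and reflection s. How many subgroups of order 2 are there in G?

7

|G| = 12 and 2 | 12, so subgroups of order 2 are possible by Lagrange.
The subgroups of order 2 are: {e, r^2s}; {e, r^3}; {e, r^3s}; {e, r^4s}; … (7 in all).
So G has 7 subgroups of order 2.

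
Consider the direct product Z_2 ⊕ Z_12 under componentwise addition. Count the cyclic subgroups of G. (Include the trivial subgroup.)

12

Each element a generates a cyclic subgroup ⟨a⟩; distinct elements may generate the same one (a cyclic group of order d has φ(d) generators).
Cyclic subgroups by order — order 1: 1; order 2: 3; order 3: 1; order 4: 2; order 6: 3; order 12: 2.
Total: 12.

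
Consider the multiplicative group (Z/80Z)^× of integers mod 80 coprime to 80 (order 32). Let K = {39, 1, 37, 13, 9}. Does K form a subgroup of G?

No

|K| = 5 does not divide |G| = 32, so by Lagrange K is not a subgroup.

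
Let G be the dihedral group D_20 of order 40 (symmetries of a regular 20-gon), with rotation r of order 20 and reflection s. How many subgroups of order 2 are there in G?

21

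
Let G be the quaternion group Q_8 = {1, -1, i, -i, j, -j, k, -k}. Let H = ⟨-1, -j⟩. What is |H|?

|⟨-1⟩| = 2 and |⟨-j⟩| = 4, so |H| is a multiple of lcm(2, 4) = 4 and divides |G| = 8.
Closing under the operation: H = {1, -1, j, -j}, so |H| = 4.

4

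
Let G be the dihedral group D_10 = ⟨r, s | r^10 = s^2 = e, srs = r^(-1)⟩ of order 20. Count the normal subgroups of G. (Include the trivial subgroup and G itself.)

G has 22 subgroups. Checking conjugation-invariance by order — order 1: 1/1 normal; order 2: 1/11 normal; order 4: 0/5 normal; order 5: 1/1 normal; order 10: 3/3 normal; order 20: 1/1 normal.
Total normal subgroups: 7.

7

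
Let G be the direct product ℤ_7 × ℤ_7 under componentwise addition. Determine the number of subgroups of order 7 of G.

8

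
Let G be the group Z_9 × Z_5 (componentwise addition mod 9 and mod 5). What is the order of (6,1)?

The order of (6,1) in Z_9 × Z_5 is lcm(ord(6) in Z_9, ord(1) in Z_5).
ord(6) = 3 and ord(1) = 5, so |⟨(6,1)⟩| = lcm(3, 5) = 15.

15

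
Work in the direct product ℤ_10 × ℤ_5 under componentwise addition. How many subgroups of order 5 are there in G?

6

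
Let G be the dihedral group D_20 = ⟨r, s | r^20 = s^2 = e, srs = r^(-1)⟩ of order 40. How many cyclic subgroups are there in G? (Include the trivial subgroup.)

26

Group the elements of G by the cyclic subgroup they generate; each cyclic subgroup of order d accounts for φ(d) elements.
Cyclic subgroups by order — order 1: 1; order 2: 21; order 4: 1; order 5: 1; order 10: 1; order 20: 1.
Total: 26.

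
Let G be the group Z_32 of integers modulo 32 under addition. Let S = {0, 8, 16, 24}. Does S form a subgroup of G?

Yes

|S| = 4 divides |G| = 32, consistent with Lagrange.
S contains the identity, every element's inverse is in S, and S is closed under +: it is a subgroup.
In fact S = ⟨8⟩.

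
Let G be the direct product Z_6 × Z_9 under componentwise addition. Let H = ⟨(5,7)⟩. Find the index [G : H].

|⟨(5,7)⟩| = 18 and |G| = 54.
By Lagrange, [G : H] = |G|/|H| = 54/18 = 3.

3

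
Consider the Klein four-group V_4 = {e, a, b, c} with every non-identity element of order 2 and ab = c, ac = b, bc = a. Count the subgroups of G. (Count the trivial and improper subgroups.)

|G| = 4, so by Lagrange every subgroup order divides 4. Divisors: 1, 2, 4.
Subgroups by order — order 1: 1; order 2: 3; order 4: 1.
Total: 1 + 3 + 1 = 5.

5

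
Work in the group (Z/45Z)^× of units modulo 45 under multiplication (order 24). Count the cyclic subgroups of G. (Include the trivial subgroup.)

Group the elements of G by the cyclic subgroup they generate; each cyclic subgroup of order d accounts for φ(d) elements.
Cyclic subgroups by order — order 1: 1; order 2: 3; order 3: 1; order 4: 2; order 6: 3; order 12: 2.
Total: 12.

12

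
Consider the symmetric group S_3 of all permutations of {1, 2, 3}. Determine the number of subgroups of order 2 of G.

3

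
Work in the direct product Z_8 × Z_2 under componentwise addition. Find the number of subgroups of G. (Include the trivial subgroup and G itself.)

|G| = 16, so by Lagrange every subgroup order divides 16. Divisors: 1, 2, 4, 8, 16.
Subgroups by order — order 1: 1; order 2: 3; order 4: 3; order 8: 3; order 16: 1.
Total: 1 + 3 + 3 + 3 + 1 = 11.

11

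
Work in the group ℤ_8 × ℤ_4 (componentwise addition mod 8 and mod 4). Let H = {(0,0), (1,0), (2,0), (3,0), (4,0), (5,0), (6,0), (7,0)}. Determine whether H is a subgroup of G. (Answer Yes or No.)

Yes

|H| = 8 divides |G| = 32, consistent with Lagrange.
H contains the identity, every element's inverse is in H, and H is closed under +: it is a subgroup.
In fact H = ⟨(7,0)⟩.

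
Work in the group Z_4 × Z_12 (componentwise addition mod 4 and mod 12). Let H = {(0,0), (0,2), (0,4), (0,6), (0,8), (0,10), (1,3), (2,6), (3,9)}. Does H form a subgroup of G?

|H| = 9 does not divide |G| = 48, so by Lagrange H is not a subgroup.

No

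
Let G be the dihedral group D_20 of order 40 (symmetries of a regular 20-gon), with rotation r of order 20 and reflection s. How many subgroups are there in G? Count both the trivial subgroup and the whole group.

48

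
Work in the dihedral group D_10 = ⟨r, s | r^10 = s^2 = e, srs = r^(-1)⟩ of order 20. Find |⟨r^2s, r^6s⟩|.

|⟨r^2s⟩| = 2 and |⟨r^6s⟩| = 2, so |H| is a multiple of lcm(2, 2) = 2 and divides |G| = 20.
Closing under the operation: H = {e, r^2, r^4, r^6, r^8, s, r^2s, r^4s, r^6s, r^8s}, so |H| = 10.

10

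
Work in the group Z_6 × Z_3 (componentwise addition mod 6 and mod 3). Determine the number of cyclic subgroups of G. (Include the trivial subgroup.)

A cyclic subgroup of order d is generated by each of its φ(d) elements of order d, so the cyclic subgroups of order d number (#elements of order d)/φ(d).
Cyclic subgroups by order — order 1: 1; order 2: 1; order 3: 4; order 6: 4.
Total: 10.

10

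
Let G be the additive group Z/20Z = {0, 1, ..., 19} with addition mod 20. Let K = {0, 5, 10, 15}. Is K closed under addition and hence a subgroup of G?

|K| = 4 divides |G| = 20, consistent with Lagrange.
K contains the identity, every element's inverse is in K, and K is closed under +: it is a subgroup.
In fact K = ⟨5⟩.

Yes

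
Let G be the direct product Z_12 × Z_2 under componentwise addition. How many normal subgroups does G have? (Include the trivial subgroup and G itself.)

16

G is abelian, so every subgroup is normal.
G has 16 subgroups in total, hence 16 normal subgroups.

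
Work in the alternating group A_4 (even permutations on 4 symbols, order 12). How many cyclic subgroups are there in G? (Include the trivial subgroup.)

8

Group the elements of G by the cyclic subgroup they generate; each cyclic subgroup of order d accounts for φ(d) elements.
Cyclic subgroups by order — order 1: 1; order 2: 3; order 3: 4.
Total: 8.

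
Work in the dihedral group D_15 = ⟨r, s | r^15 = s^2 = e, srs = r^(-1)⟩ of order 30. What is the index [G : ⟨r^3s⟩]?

15

|⟨r^3s⟩| = 2 and |G| = 30.
By Lagrange, [G : H] = |G|/|H| = 30/2 = 15.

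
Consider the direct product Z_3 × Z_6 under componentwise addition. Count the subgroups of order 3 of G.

|G| = 18 and 3 | 18, so subgroups of order 3 are possible by Lagrange.
The subgroups of order 3 are: {(0,0), (0,2), (0,4)}; {(0,0), (1,0), (2,0)}; {(0,0), (1,2), (2,4)}; {(0,0), (1,4), (2,2)}.
So G has 4 subgroups of order 3.

4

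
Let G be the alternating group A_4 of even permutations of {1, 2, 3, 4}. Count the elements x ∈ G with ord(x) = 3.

8

The elements of order 3 are: (2 3 4), (2 4 3), (1 2 3), (1 2 4), (1 3 2), (1 3 4), (1 4 2), (1 4 3).
That's 8.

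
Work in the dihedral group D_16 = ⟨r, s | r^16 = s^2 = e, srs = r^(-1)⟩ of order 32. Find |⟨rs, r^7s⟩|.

|⟨rs⟩| = 2 and |⟨r^7s⟩| = 2, so |H| is a multiple of lcm(2, 2) = 2 and divides |G| = 32.
Closing under the operation: H = {e, r^2, r^4, r^6, r^8, r^10, r^12, r^14, rs, r^3s, r^5s, r^7s, r^9s, r^11s, r^13s, r^15s}, so |H| = 16.

16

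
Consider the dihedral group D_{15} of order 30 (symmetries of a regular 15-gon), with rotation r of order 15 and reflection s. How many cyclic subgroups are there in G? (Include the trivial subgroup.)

19

A cyclic subgroup of order d is generated by each of its φ(d) elements of order d, so the cyclic subgroups of order d number (#elements of order d)/φ(d).
Cyclic subgroups by order — order 1: 1; order 2: 15; order 3: 1; order 5: 1; order 15: 1.
Total: 19.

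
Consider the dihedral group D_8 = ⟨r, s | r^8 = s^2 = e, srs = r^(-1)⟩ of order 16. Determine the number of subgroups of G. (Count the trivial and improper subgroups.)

|G| = 16, so by Lagrange every subgroup order divides 16. Divisors: 1, 2, 4, 8, 16.
Subgroups by order — order 1: 1; order 2: 9; order 4: 5; order 8: 3; order 16: 1.
Total: 1 + 9 + 5 + 3 + 1 = 19.

19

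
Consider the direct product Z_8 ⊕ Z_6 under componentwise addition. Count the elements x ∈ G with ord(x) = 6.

An element (a,b) has order lcm(ord(a), ord(b)); count pairs with lcm equal to 6.
Enumerating gives 6 such elements.

6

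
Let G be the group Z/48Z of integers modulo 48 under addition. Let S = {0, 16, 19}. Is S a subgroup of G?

16 ∈ S but its inverse 32 ∉ S, so S is not a subgroup.

No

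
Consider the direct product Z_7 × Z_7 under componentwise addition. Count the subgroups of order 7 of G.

8

|G| = 49 and 7 | 49, so subgroups of order 7 are possible by Lagrange.
The subgroups of order 7 are: {(0,0), (0,1), (0,2), (0,3), (0,4), (0,5), (0,6)}; {(0,0), (1,0), (2,0), (3,0), (4,0), (5,0), (6,0)}; {(0,0), (1,1), (2,2), (3,3), (4,4), (5,5), (6,6)}; {(0,0), (1,2), (2,4), (3,6), (4,1), (5,3), (6,5)}; … (8 in all).
So G has 8 subgroups of order 7.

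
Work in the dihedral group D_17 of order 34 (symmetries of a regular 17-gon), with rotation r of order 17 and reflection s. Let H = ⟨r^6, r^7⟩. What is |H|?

17

|⟨r^6⟩| = 17 and |⟨r^7⟩| = 17, so |H| is a multiple of lcm(17, 17) = 17 and divides |G| = 34.
Closing under the operation: H = {e, r, r^2, r^3, r^4, r^5, r^6, r^7, r^8, r^9, r^10, r^11, r^12, r^13, r^14, r^15, r^16}, so |H| = 17.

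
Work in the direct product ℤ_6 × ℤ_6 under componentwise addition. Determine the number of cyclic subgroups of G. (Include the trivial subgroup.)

20

Group the elements of G by the cyclic subgroup they generate; each cyclic subgroup of order d accounts for φ(d) elements.
Cyclic subgroups by order — order 1: 1; order 2: 3; order 3: 4; order 6: 12.
Total: 20.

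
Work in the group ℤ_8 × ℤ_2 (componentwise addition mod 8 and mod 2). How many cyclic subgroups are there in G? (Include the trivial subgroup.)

8

Each element a generates a cyclic subgroup ⟨a⟩; distinct elements may generate the same one (a cyclic group of order d has φ(d) generators).
Cyclic subgroups by order — order 1: 1; order 2: 3; order 4: 2; order 8: 2.
Total: 8.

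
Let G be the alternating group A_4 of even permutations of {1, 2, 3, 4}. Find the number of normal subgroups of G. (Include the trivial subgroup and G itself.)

G has 10 subgroups. Checking conjugation-invariance by order — order 1: 1/1 normal; order 2: 0/3 normal; order 3: 0/4 normal; order 4: 1/1 normal; order 12: 1/1 normal.
Total normal subgroups: 3.

3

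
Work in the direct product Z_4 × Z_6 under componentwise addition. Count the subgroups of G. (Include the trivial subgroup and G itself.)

|G| = 24, so by Lagrange every subgroup order divides 24. Divisors: 1, 2, 3, 4, 6, 8, 12, 24.
Subgroups by order — order 1: 1; order 2: 3; order 3: 1; order 4: 3; order 6: 3; order 8: 1; order 12: 3; order 24: 1.
Total: 1 + 3 + 1 + 3 + 3 + 1 + 3 + 1 = 16.

16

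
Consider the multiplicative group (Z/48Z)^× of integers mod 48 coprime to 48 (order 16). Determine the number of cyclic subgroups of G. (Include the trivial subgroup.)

12

A cyclic subgroup of order d is generated by each of its φ(d) elements of order d, so the cyclic subgroups of order d number (#elements of order d)/φ(d).
Cyclic subgroups by order — order 1: 1; order 2: 7; order 4: 4.
Total: 12.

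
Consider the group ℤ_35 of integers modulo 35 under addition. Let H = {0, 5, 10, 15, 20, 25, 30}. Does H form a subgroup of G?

|H| = 7 divides |G| = 35, consistent with Lagrange.
H contains the identity, every element's inverse is in H, and H is closed under +: it is a subgroup.
In fact H = ⟨20⟩.

Yes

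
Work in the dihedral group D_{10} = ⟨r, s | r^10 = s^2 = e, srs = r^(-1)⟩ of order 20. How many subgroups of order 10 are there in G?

|G| = 20 and 10 | 20, so subgroups of order 10 are possible by Lagrange.
The subgroups of order 10 are: {e, r, r^2, r^3, r^4, r^5, r^6, r^7, r^8, r^9}; {e, r^2, r^4, r^6, r^8, s, r^2s, r^4s, r^6s, r^8s}; {e, r^2, r^4, r^6, r^8, rs, r^3s, r^5s, r^7s, r^9s}.
So G has 3 subgroups of order 10.

3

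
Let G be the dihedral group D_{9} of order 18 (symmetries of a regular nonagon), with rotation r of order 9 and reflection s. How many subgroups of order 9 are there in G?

1

|G| = 18 and 9 | 18, so subgroups of order 9 are possible by Lagrange.
The subgroups of order 9 are: {e, r, r^2, r^3, r^4, r^5, r^6, r^7, r^8}.
So G has 1 subgroup of order 9.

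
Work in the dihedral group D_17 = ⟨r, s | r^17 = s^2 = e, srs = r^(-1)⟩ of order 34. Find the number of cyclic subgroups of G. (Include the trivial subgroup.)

19

Each element a generates a cyclic subgroup ⟨a⟩; distinct elements may generate the same one (a cyclic group of order d has φ(d) generators).
Cyclic subgroups by order — order 1: 1; order 2: 17; order 17: 1.
Total: 19.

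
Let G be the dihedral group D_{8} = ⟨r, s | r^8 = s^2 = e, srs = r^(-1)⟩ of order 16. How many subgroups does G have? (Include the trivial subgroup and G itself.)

19

|G| = 16, so by Lagrange every subgroup order divides 16. Divisors: 1, 2, 4, 8, 16.
Subgroups by order — order 1: 1; order 2: 9; order 4: 5; order 8: 3; order 16: 1.
Total: 1 + 9 + 5 + 3 + 1 = 19.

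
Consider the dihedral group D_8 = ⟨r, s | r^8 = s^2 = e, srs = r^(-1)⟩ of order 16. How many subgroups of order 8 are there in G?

|G| = 16 and 8 | 16, so subgroups of order 8 are possible by Lagrange.
The subgroups of order 8 are: {e, r, r^2, r^3, r^4, r^5, r^6, r^7}; {e, r^2, r^4, r^6, s, r^2s, r^4s, r^6s}; {e, r^2, r^4, r^6, rs, r^3s, r^5s, r^7s}.
So G has 3 subgroups of order 8.

3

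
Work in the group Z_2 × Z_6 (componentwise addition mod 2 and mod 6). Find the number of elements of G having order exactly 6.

An element (a,b) has order lcm(ord(a), ord(b)); count pairs with lcm equal to 6.
Enumerating gives 6 such elements.

6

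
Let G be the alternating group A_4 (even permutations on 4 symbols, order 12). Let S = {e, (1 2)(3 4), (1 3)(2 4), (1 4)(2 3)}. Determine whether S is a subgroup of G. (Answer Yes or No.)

Yes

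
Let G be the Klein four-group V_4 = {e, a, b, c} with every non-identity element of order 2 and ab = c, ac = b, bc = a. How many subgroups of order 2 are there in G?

3

|G| = 4 and 2 | 4, so subgroups of order 2 are possible by Lagrange.
The subgroups of order 2 are: {e, a}; {e, b}; {e, c}.
So G has 3 subgroups of order 2.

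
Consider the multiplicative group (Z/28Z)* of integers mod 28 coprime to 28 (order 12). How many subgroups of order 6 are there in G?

|G| = 12 and 6 | 12, so subgroups of order 6 are possible by Lagrange.
The subgroups of order 6 are: {1, 9, 11, 15, 23, 25}; {1, 5, 9, 13, 17, 25}; {1, 3, 9, 19, 25, 27}.
So G has 3 subgroups of order 6.

3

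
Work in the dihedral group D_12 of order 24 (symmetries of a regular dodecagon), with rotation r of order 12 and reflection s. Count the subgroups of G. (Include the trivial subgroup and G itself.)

34

|G| = 24, so by Lagrange every subgroup order divides 24. Divisors: 1, 2, 3, 4, 6, 8, 12, 24.
Subgroups by order — order 1: 1; order 2: 13; order 3: 1; order 4: 7; order 6: 5; order 8: 3; order 12: 3; order 24: 1.
Total: 1 + 13 + 1 + 7 + 5 + 3 + 3 + 1 = 34.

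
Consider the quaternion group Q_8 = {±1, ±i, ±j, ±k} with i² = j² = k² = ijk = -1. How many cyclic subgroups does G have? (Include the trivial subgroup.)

5

Each element a generates a cyclic subgroup ⟨a⟩; distinct elements may generate the same one (a cyclic group of order d has φ(d) generators).
Cyclic subgroups by order — order 1: 1; order 2: 1; order 4: 3.
Total: 5.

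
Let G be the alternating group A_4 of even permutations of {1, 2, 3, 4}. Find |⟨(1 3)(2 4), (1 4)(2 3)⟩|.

4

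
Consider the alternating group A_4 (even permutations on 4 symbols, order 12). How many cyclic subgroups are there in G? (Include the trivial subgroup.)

Group the elements of G by the cyclic subgroup they generate; each cyclic subgroup of order d accounts for φ(d) elements.
Cyclic subgroups by order — order 1: 1; order 2: 3; order 3: 4.
Total: 8.

8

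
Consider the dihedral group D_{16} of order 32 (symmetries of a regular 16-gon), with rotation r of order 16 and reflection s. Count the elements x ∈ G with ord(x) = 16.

The elements of order 16 are: r, r^3, r^5, r^7, r^9, r^11, r^13, r^15.
That's 8.

8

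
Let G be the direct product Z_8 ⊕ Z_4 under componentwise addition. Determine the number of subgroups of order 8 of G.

|G| = 32 and 8 | 32, so subgroups of order 8 are possible by Lagrange.
The subgroups of order 8 are: {(0,0), (0,1), (0,2), (0,3), (4,0), (4,1), (4,2), (4,3)}; {(0,0), (0,2), (2,0), (2,2), (4,0), (4,2), (6,0), (6,2)}; {(0,0), (0,2), (2,1), (2,3), (4,0), (4,2), (6,1), (6,3)}; {(0,0), (1,0), (2,0), (3,0), (4,0), (5,0), (6,0), (7,0)}; … (7 in all).
So G has 7 subgroups of order 8.

7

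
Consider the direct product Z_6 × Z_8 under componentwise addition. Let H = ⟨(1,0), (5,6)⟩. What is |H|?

|⟨(1,0)⟩| = 6 and |⟨(5,6)⟩| = 12, so |H| is a multiple of lcm(6, 12) = 12 and divides |G| = 48.
Closing under the operation: H = {(0,0), (0,2), (0,4), (0,6), (1,0), (1,2), (1,4), (1,6), (2,0), (2,2), (2,4), (2,6), (3,0), (3,2), (3,4), (3,6), (4,0), (4,2), (4,4), (4,6), (5,0), (5,2), (5,4), (5,6)}, so |H| = 24.

24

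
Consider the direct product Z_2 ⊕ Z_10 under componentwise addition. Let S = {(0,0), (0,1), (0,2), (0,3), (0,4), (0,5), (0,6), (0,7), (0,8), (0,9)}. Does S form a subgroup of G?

Yes

|S| = 10 divides |G| = 20, consistent with Lagrange.
S contains the identity, every element's inverse is in S, and S is closed under +: it is a subgroup.
In fact S = ⟨(0,1)⟩.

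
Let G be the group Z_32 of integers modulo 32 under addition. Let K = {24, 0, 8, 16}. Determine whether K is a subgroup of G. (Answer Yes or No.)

Yes

|K| = 4 divides |G| = 32, consistent with Lagrange.
K contains the identity, every element's inverse is in K, and K is closed under +: it is a subgroup.
In fact K = ⟨8⟩.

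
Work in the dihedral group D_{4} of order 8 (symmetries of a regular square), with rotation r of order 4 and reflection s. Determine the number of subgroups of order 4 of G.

3

|G| = 8 and 4 | 8, so subgroups of order 4 are possible by Lagrange.
The subgroups of order 4 are: {e, r, r^2, r^3}; {e, r^2, s, r^2s}; {e, r^2, rs, r^3s}.
So G has 3 subgroups of order 4.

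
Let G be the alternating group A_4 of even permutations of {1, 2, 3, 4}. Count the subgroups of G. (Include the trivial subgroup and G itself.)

10

|G| = 12, so by Lagrange every subgroup order divides 12. Divisors: 1, 2, 3, 4, 6, 12.
Subgroups by order — order 1: 1; order 2: 3; order 3: 4; order 4: 1; order 6: 0; order 12: 1.
Total: 1 + 3 + 4 + 1 + 0 + 1 = 10.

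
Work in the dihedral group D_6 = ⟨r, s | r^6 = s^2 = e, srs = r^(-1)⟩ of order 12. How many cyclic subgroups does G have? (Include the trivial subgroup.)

10

A cyclic subgroup of order d is generated by each of its φ(d) elements of order d, so the cyclic subgroups of order d number (#elements of order d)/φ(d).
Cyclic subgroups by order — order 1: 1; order 2: 7; order 3: 1; order 6: 1.
Total: 10.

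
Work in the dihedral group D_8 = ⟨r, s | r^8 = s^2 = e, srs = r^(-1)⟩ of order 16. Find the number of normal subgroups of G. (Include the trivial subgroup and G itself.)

G has 19 subgroups. Checking conjugation-invariance by order — order 1: 1/1 normal; order 2: 1/9 normal; order 4: 1/5 normal; order 8: 3/3 normal; order 16: 1/1 normal.
Total normal subgroups: 7.

7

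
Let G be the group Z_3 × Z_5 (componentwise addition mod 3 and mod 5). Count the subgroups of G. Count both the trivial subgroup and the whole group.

4

|G| = 15, so by Lagrange every subgroup order divides 15. Divisors: 1, 3, 5, 15.
Subgroups by order — order 1: 1; order 3: 1; order 5: 1; order 15: 1.
Total: 1 + 1 + 1 + 1 = 4.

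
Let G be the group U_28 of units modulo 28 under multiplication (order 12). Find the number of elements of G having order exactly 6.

6

The elements of order 6 are: 3, 5, 11, 17, 19, 23.
That's 6.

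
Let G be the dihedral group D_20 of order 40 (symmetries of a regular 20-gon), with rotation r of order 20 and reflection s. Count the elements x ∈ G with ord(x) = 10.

4

The elements of order 10 are: r^2, r^6, r^14, r^18.
That's 4.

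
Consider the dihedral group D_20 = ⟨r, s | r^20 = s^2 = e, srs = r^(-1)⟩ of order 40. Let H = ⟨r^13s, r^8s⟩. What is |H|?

8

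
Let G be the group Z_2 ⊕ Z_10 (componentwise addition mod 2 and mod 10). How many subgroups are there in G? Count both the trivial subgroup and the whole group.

|G| = 20, so by Lagrange every subgroup order divides 20. Divisors: 1, 2, 4, 5, 10, 20.
Subgroups by order — order 1: 1; order 2: 3; order 4: 1; order 5: 1; order 10: 3; order 20: 1.
Total: 1 + 3 + 1 + 1 + 3 + 1 = 10.

10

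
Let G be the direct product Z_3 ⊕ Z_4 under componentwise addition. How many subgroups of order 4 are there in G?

1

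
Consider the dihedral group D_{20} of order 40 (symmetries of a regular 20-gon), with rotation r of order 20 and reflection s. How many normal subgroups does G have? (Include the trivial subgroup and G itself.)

G has 48 subgroups. Checking conjugation-invariance by order — order 1: 1/1 normal; order 2: 1/21 normal; order 4: 1/11 normal; order 5: 1/1 normal; order 8: 0/5 normal; order 10: 1/5 normal; order 20: 3/3 normal; order 40: 1/1 normal.
Total normal subgroups: 9.

9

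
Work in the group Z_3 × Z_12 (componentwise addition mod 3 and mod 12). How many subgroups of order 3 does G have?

4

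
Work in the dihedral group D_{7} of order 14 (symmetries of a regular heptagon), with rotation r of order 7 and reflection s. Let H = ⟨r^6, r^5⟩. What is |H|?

7

|⟨r^6⟩| = 7 and |⟨r^5⟩| = 7, so |H| is a multiple of lcm(7, 7) = 7 and divides |G| = 14.
Closing under the operation: H = {e, r, r^2, r^3, r^4, r^5, r^6}, so |H| = 7.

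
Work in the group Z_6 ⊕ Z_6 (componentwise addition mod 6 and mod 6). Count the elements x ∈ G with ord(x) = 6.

An element (a,b) has order lcm(ord(a), ord(b)); count pairs with lcm equal to 6.
Enumerating gives 24 such elements.

24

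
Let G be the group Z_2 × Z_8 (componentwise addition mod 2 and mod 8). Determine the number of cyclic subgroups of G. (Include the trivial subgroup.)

8

Group the elements of G by the cyclic subgroup they generate; each cyclic subgroup of order d accounts for φ(d) elements.
Cyclic subgroups by order — order 1: 1; order 2: 3; order 4: 2; order 8: 2.
Total: 8.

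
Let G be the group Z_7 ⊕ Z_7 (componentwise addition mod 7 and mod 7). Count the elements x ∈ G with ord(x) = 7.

48

An element (a,b) has order lcm(ord(a), ord(b)); count pairs with lcm equal to 7.
Enumerating gives 48 such elements.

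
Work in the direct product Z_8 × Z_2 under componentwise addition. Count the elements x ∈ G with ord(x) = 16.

An element (a,b) has order lcm(ord(a), ord(b)); count pairs with lcm equal to 16.
Enumerating gives 0 such elements.

0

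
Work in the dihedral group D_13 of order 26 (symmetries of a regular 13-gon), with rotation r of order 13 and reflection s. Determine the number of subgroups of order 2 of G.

|G| = 26 and 2 | 26, so subgroups of order 2 are possible by Lagrange.
The subgroups of order 2 are: {e, r^10s}; {e, r^11s}; {e, r^12s}; {e, r^2s}; … (13 in all).
So G has 13 subgroups of order 2.

13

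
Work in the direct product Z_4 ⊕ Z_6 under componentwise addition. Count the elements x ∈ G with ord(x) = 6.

6

An element (a,b) has order lcm(ord(a), ord(b)); count pairs with lcm equal to 6.
Enumerating gives 6 such elements.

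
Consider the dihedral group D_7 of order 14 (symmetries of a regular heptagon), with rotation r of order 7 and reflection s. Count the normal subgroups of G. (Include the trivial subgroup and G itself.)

G has 10 subgroups. Checking conjugation-invariance by order — order 1: 1/1 normal; order 2: 0/7 normal; order 7: 1/1 normal; order 14: 1/1 normal.
Total normal subgroups: 3.

3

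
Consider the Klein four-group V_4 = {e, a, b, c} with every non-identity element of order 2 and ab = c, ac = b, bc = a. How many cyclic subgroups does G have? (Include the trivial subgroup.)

4

A cyclic subgroup of order d is generated by each of its φ(d) elements of order d, so the cyclic subgroups of order d number (#elements of order d)/φ(d).
Cyclic subgroups by order — order 1: 1; order 2: 3.
Total: 4.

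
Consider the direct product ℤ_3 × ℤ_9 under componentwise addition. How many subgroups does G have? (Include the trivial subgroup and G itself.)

10

|G| = 27, so by Lagrange every subgroup order divides 27. Divisors: 1, 3, 9, 27.
Subgroups by order — order 1: 1; order 3: 4; order 9: 4; order 27: 1.
Total: 1 + 4 + 4 + 1 = 10.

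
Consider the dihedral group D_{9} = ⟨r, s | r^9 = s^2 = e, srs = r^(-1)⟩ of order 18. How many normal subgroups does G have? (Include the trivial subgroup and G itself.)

4

G has 16 subgroups. Checking conjugation-invariance by order — order 1: 1/1 normal; order 2: 0/9 normal; order 3: 1/1 normal; order 6: 0/3 normal; order 9: 1/1 normal; order 18: 1/1 normal.
Total normal subgroups: 4.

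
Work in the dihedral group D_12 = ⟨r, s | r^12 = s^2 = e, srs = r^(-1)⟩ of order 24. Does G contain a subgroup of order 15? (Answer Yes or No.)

No

15 does not divide |G| = 24, so by Lagrange no subgroup of order 15 exists.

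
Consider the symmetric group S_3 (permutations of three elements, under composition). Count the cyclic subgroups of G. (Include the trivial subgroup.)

5

Each element a generates a cyclic subgroup ⟨a⟩; distinct elements may generate the same one (a cyclic group of order d has φ(d) generators).
Cyclic subgroups by order — order 1: 1; order 2: 3; order 3: 1.
Total: 5.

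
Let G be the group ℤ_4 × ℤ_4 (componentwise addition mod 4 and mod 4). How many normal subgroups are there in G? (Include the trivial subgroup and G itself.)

15

G is abelian, so every subgroup is normal.
G has 15 subgroups in total, hence 15 normal subgroups.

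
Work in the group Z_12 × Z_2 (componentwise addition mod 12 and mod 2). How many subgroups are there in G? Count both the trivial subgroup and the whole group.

|G| = 24, so by Lagrange every subgroup order divides 24. Divisors: 1, 2, 3, 4, 6, 8, 12, 24.
Subgroups by order — order 1: 1; order 2: 3; order 3: 1; order 4: 3; order 6: 3; order 8: 1; order 12: 3; order 24: 1.
Total: 1 + 3 + 1 + 3 + 3 + 1 + 3 + 1 = 16.

16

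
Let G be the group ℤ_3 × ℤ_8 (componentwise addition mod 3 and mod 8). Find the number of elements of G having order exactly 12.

4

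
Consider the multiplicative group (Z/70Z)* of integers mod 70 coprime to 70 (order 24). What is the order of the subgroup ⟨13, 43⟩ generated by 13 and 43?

8

|⟨13⟩| = 4 and |⟨43⟩| = 4, so |H| is a multiple of lcm(4, 4) = 4 and divides |G| = 24.
Closing under the operation: H = {1, 13, 27, 29, 41, 43, 57, 69}, so |H| = 8.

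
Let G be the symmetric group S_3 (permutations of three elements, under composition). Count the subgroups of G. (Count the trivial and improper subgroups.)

|G| = 6, so by Lagrange every subgroup order divides 6. Divisors: 1, 2, 3, 6.
Subgroups by order — order 1: 1; order 2: 3; order 3: 1; order 6: 1.
Total: 1 + 3 + 1 + 1 = 6.

6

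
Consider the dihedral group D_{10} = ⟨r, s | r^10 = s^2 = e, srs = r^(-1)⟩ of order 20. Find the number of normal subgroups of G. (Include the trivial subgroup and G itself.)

7

G has 22 subgroups. Checking conjugation-invariance by order — order 1: 1/1 normal; order 2: 1/11 normal; order 4: 0/5 normal; order 5: 1/1 normal; order 10: 3/3 normal; order 20: 1/1 normal.
Total normal subgroups: 7.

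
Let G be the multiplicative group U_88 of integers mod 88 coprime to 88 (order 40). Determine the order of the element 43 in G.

Compute successive powers of 43 mod 88: 43, 1; 43^2 ≡ 1 (mod 88).
So |⟨43⟩| = 2.

2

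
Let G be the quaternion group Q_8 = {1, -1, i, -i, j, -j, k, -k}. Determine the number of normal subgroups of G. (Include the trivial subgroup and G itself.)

6

G has 6 subgroups. Checking conjugation-invariance by order — order 1: 1/1 normal; order 2: 1/1 normal; order 4: 3/3 normal; order 8: 1/1 normal.
Total normal subgroups: 6.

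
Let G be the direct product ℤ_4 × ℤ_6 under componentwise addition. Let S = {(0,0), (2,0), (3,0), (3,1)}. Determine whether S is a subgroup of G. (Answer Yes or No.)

(3,1) ∈ S but its inverse (1,5) ∉ S, so S is not a subgroup.

No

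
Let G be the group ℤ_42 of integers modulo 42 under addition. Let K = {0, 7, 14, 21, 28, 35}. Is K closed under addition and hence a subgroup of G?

|K| = 6 divides |G| = 42, consistent with Lagrange.
K contains the identity, every element's inverse is in K, and K is closed under +: it is a subgroup.
In fact K = ⟨35⟩.

Yes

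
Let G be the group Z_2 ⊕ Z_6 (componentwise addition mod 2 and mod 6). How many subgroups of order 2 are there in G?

|G| = 12 and 2 | 12, so subgroups of order 2 are possible by Lagrange.
The subgroups of order 2 are: {(0,0), (0,3)}; {(0,0), (1,0)}; {(0,0), (1,3)}.
So G has 3 subgroups of order 2.

3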